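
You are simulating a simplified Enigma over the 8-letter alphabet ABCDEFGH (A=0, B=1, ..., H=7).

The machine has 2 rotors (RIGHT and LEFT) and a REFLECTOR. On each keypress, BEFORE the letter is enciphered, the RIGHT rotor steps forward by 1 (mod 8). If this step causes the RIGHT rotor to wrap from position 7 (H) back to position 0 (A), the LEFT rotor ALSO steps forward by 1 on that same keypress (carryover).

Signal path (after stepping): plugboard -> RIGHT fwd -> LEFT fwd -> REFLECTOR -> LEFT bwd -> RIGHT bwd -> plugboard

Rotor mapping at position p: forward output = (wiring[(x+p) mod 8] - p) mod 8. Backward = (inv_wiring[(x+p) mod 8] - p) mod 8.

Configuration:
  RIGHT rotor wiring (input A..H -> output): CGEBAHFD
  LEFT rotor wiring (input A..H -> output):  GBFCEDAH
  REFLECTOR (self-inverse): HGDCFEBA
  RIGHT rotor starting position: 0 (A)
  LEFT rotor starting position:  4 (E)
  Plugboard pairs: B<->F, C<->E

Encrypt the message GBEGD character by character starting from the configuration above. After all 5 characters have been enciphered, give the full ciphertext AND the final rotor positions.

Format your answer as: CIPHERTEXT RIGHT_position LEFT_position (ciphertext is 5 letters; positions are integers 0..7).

Answer: AGGEA 5 4

Derivation:
Char 1 ('G'): step: R->1, L=4; G->plug->G->R->C->L->E->refl->F->L'->F->R'->A->plug->A
Char 2 ('B'): step: R->2, L=4; B->plug->F->R->B->L->H->refl->A->L'->A->R'->G->plug->G
Char 3 ('E'): step: R->3, L=4; E->plug->C->R->E->L->C->refl->D->L'->D->R'->G->plug->G
Char 4 ('G'): step: R->4, L=4; G->plug->G->R->A->L->A->refl->H->L'->B->R'->C->plug->E
Char 5 ('D'): step: R->5, L=4; D->plug->D->R->F->L->F->refl->E->L'->C->R'->A->plug->A
Final: ciphertext=AGGEA, RIGHT=5, LEFT=4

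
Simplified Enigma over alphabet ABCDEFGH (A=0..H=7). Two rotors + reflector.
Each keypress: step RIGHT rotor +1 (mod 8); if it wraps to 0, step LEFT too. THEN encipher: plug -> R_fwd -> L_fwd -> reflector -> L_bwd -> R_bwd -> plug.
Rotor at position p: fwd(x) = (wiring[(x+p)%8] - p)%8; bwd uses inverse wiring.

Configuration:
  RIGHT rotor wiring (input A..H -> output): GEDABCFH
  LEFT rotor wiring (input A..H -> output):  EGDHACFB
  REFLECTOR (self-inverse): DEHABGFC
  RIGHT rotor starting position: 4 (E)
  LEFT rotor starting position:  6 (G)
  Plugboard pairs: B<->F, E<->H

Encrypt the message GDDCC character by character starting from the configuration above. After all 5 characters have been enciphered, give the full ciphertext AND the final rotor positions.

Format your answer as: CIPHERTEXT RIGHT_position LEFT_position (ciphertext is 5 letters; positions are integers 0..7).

Char 1 ('G'): step: R->5, L=6; G->plug->G->R->D->L->A->refl->D->L'->B->R'->D->plug->D
Char 2 ('D'): step: R->6, L=6; D->plug->D->R->G->L->C->refl->H->L'->A->R'->C->plug->C
Char 3 ('D'): step: R->7, L=6; D->plug->D->R->E->L->F->refl->G->L'->C->R'->F->plug->B
Char 4 ('C'): step: R->0, L->7 (L advanced); C->plug->C->R->D->L->E->refl->B->L'->F->R'->G->plug->G
Char 5 ('C'): step: R->1, L=7; C->plug->C->R->H->L->G->refl->F->L'->B->R'->E->plug->H
Final: ciphertext=DCBGH, RIGHT=1, LEFT=7

Answer: DCBGH 1 7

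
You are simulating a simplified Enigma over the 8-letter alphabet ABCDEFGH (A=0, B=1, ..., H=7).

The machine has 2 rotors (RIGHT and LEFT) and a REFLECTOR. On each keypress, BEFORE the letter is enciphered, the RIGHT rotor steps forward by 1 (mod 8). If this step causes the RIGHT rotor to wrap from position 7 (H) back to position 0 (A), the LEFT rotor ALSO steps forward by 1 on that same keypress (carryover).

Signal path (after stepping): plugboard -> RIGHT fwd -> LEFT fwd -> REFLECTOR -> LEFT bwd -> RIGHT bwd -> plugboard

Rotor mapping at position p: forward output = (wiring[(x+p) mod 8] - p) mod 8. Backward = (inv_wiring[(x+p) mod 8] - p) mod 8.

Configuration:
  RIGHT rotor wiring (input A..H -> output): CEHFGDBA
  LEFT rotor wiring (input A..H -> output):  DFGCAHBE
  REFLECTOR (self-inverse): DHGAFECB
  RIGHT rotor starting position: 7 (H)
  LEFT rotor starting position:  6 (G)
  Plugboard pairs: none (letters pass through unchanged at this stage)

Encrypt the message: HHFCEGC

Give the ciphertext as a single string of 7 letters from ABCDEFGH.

Char 1 ('H'): step: R->0, L->7 (L advanced); H->plug->H->R->A->L->F->refl->E->L'->B->R'->G->plug->G
Char 2 ('H'): step: R->1, L=7; H->plug->H->R->B->L->E->refl->F->L'->A->R'->F->plug->F
Char 3 ('F'): step: R->2, L=7; F->plug->F->R->G->L->A->refl->D->L'->E->R'->C->plug->C
Char 4 ('C'): step: R->3, L=7; C->plug->C->R->A->L->F->refl->E->L'->B->R'->G->plug->G
Char 5 ('E'): step: R->4, L=7; E->plug->E->R->G->L->A->refl->D->L'->E->R'->D->plug->D
Char 6 ('G'): step: R->5, L=7; G->plug->G->R->A->L->F->refl->E->L'->B->R'->H->plug->H
Char 7 ('C'): step: R->6, L=7; C->plug->C->R->E->L->D->refl->A->L'->G->R'->D->plug->D

Answer: GFCGDHD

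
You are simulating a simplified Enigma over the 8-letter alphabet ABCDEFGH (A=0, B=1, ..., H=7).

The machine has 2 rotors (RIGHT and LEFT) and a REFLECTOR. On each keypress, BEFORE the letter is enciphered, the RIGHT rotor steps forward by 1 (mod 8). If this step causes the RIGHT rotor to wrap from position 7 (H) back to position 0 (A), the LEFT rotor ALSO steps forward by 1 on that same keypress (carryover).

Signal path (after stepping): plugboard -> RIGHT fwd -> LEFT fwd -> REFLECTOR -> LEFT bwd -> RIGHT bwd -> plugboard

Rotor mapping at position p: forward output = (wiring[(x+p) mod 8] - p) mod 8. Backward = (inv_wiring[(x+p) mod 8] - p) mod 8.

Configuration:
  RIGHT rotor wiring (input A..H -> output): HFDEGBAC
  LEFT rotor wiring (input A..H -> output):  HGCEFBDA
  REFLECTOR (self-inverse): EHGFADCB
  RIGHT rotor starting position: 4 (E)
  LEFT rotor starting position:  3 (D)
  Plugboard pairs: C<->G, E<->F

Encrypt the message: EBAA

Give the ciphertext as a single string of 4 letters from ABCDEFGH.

Answer: AEFG

Derivation:
Char 1 ('E'): step: R->5, L=3; E->plug->F->R->G->L->D->refl->F->L'->E->R'->A->plug->A
Char 2 ('B'): step: R->6, L=3; B->plug->B->R->E->L->F->refl->D->L'->G->R'->F->plug->E
Char 3 ('A'): step: R->7, L=3; A->plug->A->R->D->L->A->refl->E->L'->F->R'->E->plug->F
Char 4 ('A'): step: R->0, L->4 (L advanced); A->plug->A->R->H->L->A->refl->E->L'->D->R'->C->plug->G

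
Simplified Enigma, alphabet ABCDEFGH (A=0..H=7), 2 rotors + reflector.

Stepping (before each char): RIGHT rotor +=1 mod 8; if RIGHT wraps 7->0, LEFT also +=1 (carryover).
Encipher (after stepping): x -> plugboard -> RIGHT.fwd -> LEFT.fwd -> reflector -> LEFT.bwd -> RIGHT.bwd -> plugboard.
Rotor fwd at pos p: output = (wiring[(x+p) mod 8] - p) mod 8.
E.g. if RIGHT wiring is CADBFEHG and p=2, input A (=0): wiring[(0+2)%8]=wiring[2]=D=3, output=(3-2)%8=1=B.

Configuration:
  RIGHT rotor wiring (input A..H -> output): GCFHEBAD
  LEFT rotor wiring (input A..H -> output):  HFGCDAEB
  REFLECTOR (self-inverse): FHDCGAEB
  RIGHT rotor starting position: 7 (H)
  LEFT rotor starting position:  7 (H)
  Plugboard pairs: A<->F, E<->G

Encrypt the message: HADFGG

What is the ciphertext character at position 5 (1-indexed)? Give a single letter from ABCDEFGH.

Char 1 ('H'): step: R->0, L->0 (L advanced); H->plug->H->R->D->L->C->refl->D->L'->E->R'->E->plug->G
Char 2 ('A'): step: R->1, L=0; A->plug->F->R->H->L->B->refl->H->L'->A->R'->E->plug->G
Char 3 ('D'): step: R->2, L=0; D->plug->D->R->H->L->B->refl->H->L'->A->R'->H->plug->H
Char 4 ('F'): step: R->3, L=0; F->plug->A->R->E->L->D->refl->C->L'->D->R'->F->plug->A
Char 5 ('G'): step: R->4, L=0; G->plug->E->R->C->L->G->refl->E->L'->G->R'->F->plug->A

A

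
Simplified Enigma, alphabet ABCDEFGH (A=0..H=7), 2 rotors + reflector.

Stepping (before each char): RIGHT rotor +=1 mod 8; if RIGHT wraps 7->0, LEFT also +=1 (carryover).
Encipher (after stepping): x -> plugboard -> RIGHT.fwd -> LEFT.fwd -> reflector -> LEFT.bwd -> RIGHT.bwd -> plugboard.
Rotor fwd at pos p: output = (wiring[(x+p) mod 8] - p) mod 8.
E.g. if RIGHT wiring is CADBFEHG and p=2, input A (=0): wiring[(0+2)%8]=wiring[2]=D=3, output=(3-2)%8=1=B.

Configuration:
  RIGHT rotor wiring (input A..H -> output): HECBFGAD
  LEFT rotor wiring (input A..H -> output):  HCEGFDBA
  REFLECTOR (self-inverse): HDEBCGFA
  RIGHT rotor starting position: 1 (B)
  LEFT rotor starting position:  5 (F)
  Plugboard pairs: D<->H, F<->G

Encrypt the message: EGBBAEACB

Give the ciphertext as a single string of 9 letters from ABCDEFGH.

Char 1 ('E'): step: R->2, L=5; E->plug->E->R->G->L->B->refl->D->L'->C->R'->H->plug->D
Char 2 ('G'): step: R->3, L=5; G->plug->F->R->E->L->F->refl->G->L'->A->R'->E->plug->E
Char 3 ('B'): step: R->4, L=5; B->plug->B->R->C->L->D->refl->B->L'->G->R'->G->plug->F
Char 4 ('B'): step: R->5, L=5; B->plug->B->R->D->L->C->refl->E->L'->B->R'->A->plug->A
Char 5 ('A'): step: R->6, L=5; A->plug->A->R->C->L->D->refl->B->L'->G->R'->D->plug->H
Char 6 ('E'): step: R->7, L=5; E->plug->E->R->C->L->D->refl->B->L'->G->R'->F->plug->G
Char 7 ('A'): step: R->0, L->6 (L advanced); A->plug->A->R->H->L->F->refl->G->L'->E->R'->B->plug->B
Char 8 ('C'): step: R->1, L=6; C->plug->C->R->A->L->D->refl->B->L'->C->R'->G->plug->F
Char 9 ('B'): step: R->2, L=6; B->plug->B->R->H->L->F->refl->G->L'->E->R'->D->plug->H

Answer: DEFAHGBFH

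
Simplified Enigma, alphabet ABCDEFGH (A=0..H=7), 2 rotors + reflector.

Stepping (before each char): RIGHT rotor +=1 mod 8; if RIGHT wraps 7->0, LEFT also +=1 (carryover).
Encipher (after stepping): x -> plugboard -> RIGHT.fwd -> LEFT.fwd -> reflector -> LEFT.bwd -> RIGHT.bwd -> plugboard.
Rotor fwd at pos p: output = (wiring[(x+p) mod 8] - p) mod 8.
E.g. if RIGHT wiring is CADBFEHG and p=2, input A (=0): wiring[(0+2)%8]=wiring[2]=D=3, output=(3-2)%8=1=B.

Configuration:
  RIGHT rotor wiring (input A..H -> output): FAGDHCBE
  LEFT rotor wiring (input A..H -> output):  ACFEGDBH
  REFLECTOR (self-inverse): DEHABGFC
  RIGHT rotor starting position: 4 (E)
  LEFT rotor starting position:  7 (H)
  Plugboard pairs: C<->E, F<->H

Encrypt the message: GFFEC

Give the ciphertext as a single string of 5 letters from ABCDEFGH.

Char 1 ('G'): step: R->5, L=7; G->plug->G->R->G->L->E->refl->B->L'->B->R'->F->plug->H
Char 2 ('F'): step: R->6, L=7; F->plug->H->R->E->L->F->refl->G->L'->D->R'->A->plug->A
Char 3 ('F'): step: R->7, L=7; F->plug->H->R->C->L->D->refl->A->L'->A->R'->F->plug->H
Char 4 ('E'): step: R->0, L->0 (L advanced); E->plug->C->R->G->L->B->refl->E->L'->D->R'->D->plug->D
Char 5 ('C'): step: R->1, L=0; C->plug->E->R->B->L->C->refl->H->L'->H->R'->A->plug->A

Answer: HAHDA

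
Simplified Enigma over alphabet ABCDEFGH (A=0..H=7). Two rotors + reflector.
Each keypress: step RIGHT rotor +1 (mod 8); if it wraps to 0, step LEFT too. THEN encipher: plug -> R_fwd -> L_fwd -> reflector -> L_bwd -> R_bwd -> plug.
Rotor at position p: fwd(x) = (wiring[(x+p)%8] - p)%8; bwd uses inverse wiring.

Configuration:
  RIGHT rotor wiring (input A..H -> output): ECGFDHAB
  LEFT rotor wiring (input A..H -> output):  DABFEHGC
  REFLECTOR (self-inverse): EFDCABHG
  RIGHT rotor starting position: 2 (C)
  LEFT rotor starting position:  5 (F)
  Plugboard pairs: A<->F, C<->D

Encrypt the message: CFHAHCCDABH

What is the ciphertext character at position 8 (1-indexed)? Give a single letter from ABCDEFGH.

Char 1 ('C'): step: R->3, L=5; C->plug->D->R->F->L->E->refl->A->L'->G->R'->E->plug->E
Char 2 ('F'): step: R->4, L=5; F->plug->A->R->H->L->H->refl->G->L'->D->R'->B->plug->B
Char 3 ('H'): step: R->5, L=5; H->plug->H->R->G->L->A->refl->E->L'->F->R'->E->plug->E
Char 4 ('A'): step: R->6, L=5; A->plug->F->R->H->L->H->refl->G->L'->D->R'->B->plug->B
Char 5 ('H'): step: R->7, L=5; H->plug->H->R->B->L->B->refl->F->L'->C->R'->A->plug->F
Char 6 ('C'): step: R->0, L->6 (L advanced); C->plug->D->R->F->L->H->refl->G->L'->G->R'->C->plug->D
Char 7 ('C'): step: R->1, L=6; C->plug->D->R->C->L->F->refl->B->L'->H->R'->F->plug->A
Char 8 ('D'): step: R->2, L=6; D->plug->C->R->B->L->E->refl->A->L'->A->R'->H->plug->H

H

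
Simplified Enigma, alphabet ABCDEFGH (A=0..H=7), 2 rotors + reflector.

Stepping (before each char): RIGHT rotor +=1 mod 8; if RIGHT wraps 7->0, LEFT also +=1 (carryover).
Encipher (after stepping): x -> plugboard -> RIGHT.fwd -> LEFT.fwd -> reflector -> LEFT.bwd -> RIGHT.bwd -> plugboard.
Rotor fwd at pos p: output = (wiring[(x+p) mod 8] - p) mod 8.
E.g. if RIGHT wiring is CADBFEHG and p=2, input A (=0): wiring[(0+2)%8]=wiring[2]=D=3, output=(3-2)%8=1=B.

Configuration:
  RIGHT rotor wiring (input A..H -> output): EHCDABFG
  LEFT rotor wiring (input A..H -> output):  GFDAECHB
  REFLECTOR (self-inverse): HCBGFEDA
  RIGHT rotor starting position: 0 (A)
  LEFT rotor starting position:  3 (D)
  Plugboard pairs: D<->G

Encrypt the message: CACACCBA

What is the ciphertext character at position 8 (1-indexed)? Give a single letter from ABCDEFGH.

Char 1 ('C'): step: R->1, L=3; C->plug->C->R->C->L->H->refl->A->L'->H->R'->D->plug->G
Char 2 ('A'): step: R->2, L=3; A->plug->A->R->A->L->F->refl->E->L'->D->R'->E->plug->E
Char 3 ('C'): step: R->3, L=3; C->plug->C->R->G->L->C->refl->B->L'->B->R'->F->plug->F
Char 4 ('A'): step: R->4, L=3; A->plug->A->R->E->L->G->refl->D->L'->F->R'->B->plug->B
Char 5 ('C'): step: R->5, L=3; C->plug->C->R->B->L->B->refl->C->L'->G->R'->G->plug->D
Char 6 ('C'): step: R->6, L=3; C->plug->C->R->G->L->C->refl->B->L'->B->R'->D->plug->G
Char 7 ('B'): step: R->7, L=3; B->plug->B->R->F->L->D->refl->G->L'->E->R'->E->plug->E
Char 8 ('A'): step: R->0, L->4 (L advanced); A->plug->A->R->E->L->C->refl->B->L'->F->R'->G->plug->D

D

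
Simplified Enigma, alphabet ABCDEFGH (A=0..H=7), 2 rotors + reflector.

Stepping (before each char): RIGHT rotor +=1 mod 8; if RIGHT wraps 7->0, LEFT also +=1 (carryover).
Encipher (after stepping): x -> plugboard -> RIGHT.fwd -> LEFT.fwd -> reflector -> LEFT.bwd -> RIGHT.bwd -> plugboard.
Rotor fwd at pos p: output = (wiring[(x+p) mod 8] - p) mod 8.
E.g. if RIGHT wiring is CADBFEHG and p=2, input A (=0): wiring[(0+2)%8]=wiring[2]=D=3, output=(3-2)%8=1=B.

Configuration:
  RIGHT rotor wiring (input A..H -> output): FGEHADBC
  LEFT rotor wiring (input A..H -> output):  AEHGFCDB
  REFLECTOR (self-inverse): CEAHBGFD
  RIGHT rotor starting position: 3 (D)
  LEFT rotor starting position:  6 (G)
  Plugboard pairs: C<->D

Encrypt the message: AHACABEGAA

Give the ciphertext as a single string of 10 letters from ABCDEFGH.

Answer: BCCHHFCDCB

Derivation:
Char 1 ('A'): step: R->4, L=6; A->plug->A->R->E->L->B->refl->E->L'->H->R'->B->plug->B
Char 2 ('H'): step: R->5, L=6; H->plug->H->R->D->L->G->refl->F->L'->A->R'->D->plug->C
Char 3 ('A'): step: R->6, L=6; A->plug->A->R->D->L->G->refl->F->L'->A->R'->D->plug->C
Char 4 ('C'): step: R->7, L=6; C->plug->D->R->F->L->A->refl->C->L'->C->R'->H->plug->H
Char 5 ('A'): step: R->0, L->7 (L advanced); A->plug->A->R->F->L->G->refl->F->L'->C->R'->H->plug->H
Char 6 ('B'): step: R->1, L=7; B->plug->B->R->D->L->A->refl->C->L'->A->R'->F->plug->F
Char 7 ('E'): step: R->2, L=7; E->plug->E->R->H->L->E->refl->B->L'->B->R'->D->plug->C
Char 8 ('G'): step: R->3, L=7; G->plug->G->R->D->L->A->refl->C->L'->A->R'->C->plug->D
Char 9 ('A'): step: R->4, L=7; A->plug->A->R->E->L->H->refl->D->L'->G->R'->D->plug->C
Char 10 ('A'): step: R->5, L=7; A->plug->A->R->G->L->D->refl->H->L'->E->R'->B->plug->B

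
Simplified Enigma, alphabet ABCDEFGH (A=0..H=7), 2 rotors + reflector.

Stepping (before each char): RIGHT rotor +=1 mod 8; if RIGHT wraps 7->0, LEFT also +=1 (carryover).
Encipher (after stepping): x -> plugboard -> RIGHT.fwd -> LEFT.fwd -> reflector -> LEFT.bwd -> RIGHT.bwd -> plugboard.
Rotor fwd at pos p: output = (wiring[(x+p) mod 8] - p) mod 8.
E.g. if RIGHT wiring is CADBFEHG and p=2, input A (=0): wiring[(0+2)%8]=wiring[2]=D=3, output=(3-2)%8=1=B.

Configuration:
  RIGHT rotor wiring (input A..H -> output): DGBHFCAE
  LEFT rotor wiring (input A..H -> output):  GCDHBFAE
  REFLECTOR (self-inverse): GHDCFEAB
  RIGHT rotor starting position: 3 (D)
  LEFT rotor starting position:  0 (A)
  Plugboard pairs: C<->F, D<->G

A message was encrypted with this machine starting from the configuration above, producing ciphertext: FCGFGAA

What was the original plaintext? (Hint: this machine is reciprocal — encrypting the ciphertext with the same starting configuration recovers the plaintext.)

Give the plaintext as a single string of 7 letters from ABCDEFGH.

Char 1 ('F'): step: R->4, L=0; F->plug->C->R->E->L->B->refl->H->L'->D->R'->H->plug->H
Char 2 ('C'): step: R->5, L=0; C->plug->F->R->E->L->B->refl->H->L'->D->R'->B->plug->B
Char 3 ('G'): step: R->6, L=0; G->plug->D->R->A->L->G->refl->A->L'->G->R'->B->plug->B
Char 4 ('F'): step: R->7, L=0; F->plug->C->R->H->L->E->refl->F->L'->F->R'->A->plug->A
Char 5 ('G'): step: R->0, L->1 (L advanced); G->plug->D->R->H->L->F->refl->E->L'->E->R'->H->plug->H
Char 6 ('A'): step: R->1, L=1; A->plug->A->R->F->L->H->refl->B->L'->A->R'->B->plug->B
Char 7 ('A'): step: R->2, L=1; A->plug->A->R->H->L->F->refl->E->L'->E->R'->H->plug->H

Answer: HBBAHBH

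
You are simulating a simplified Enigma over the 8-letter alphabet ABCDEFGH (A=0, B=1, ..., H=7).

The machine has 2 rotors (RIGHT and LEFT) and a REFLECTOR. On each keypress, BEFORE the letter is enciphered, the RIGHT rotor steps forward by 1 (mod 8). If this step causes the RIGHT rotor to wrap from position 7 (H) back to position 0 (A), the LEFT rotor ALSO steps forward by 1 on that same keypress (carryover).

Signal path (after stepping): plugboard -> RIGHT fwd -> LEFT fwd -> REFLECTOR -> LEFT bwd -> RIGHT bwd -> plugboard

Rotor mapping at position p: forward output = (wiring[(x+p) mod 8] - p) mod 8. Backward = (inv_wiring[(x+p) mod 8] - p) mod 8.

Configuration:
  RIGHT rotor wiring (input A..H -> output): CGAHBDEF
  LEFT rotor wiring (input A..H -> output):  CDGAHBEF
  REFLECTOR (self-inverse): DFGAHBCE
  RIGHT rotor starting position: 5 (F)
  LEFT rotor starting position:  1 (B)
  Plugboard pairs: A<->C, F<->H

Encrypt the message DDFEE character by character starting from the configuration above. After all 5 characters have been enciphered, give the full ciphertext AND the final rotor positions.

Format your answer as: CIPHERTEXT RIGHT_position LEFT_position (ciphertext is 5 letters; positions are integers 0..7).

Answer: GABBA 2 2

Derivation:
Char 1 ('D'): step: R->6, L=1; D->plug->D->R->A->L->C->refl->G->L'->D->R'->G->plug->G
Char 2 ('D'): step: R->7, L=1; D->plug->D->R->B->L->F->refl->B->L'->H->R'->C->plug->A
Char 3 ('F'): step: R->0, L->2 (L advanced); F->plug->H->R->F->L->D->refl->A->L'->G->R'->B->plug->B
Char 4 ('E'): step: R->1, L=2; E->plug->E->R->C->L->F->refl->B->L'->H->R'->B->plug->B
Char 5 ('E'): step: R->2, L=2; E->plug->E->R->C->L->F->refl->B->L'->H->R'->C->plug->A
Final: ciphertext=GABBA, RIGHT=2, LEFT=2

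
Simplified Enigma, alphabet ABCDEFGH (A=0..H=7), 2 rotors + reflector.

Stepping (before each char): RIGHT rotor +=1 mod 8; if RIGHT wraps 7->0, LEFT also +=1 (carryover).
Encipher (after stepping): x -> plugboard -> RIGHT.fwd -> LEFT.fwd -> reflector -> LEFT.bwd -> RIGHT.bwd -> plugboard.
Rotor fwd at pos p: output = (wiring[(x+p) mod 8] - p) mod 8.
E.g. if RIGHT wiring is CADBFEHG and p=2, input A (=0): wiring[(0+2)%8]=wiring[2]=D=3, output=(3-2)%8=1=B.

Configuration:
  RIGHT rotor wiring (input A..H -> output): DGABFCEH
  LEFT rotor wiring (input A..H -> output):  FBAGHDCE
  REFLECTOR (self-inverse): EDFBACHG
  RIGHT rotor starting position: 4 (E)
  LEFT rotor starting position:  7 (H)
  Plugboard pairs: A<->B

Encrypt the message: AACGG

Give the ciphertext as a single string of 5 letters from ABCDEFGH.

Answer: FHGBC

Derivation:
Char 1 ('A'): step: R->5, L=7; A->plug->B->R->H->L->D->refl->B->L'->D->R'->F->plug->F
Char 2 ('A'): step: R->6, L=7; A->plug->B->R->B->L->G->refl->H->L'->E->R'->H->plug->H
Char 3 ('C'): step: R->7, L=7; C->plug->C->R->H->L->D->refl->B->L'->D->R'->G->plug->G
Char 4 ('G'): step: R->0, L->0 (L advanced); G->plug->G->R->E->L->H->refl->G->L'->D->R'->A->plug->B
Char 5 ('G'): step: R->1, L=0; G->plug->G->R->G->L->C->refl->F->L'->A->R'->C->plug->C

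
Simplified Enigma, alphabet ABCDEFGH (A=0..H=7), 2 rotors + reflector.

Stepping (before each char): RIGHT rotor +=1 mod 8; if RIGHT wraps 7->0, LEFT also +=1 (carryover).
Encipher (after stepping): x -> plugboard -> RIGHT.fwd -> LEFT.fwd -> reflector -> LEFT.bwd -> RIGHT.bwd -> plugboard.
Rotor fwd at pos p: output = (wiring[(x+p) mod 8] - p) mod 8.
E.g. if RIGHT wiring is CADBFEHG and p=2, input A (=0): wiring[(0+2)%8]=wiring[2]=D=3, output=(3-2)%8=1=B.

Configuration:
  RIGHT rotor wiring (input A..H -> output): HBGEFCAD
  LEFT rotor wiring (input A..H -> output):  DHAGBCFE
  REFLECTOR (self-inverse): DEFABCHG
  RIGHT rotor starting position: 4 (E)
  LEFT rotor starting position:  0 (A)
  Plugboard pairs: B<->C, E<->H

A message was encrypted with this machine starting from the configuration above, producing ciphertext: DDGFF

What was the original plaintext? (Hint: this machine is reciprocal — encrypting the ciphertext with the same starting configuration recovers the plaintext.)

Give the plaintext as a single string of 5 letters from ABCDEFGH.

Answer: EBEAG

Derivation:
Char 1 ('D'): step: R->5, L=0; D->plug->D->R->C->L->A->refl->D->L'->A->R'->H->plug->E
Char 2 ('D'): step: R->6, L=0; D->plug->D->R->D->L->G->refl->H->L'->B->R'->C->plug->B
Char 3 ('G'): step: R->7, L=0; G->plug->G->R->D->L->G->refl->H->L'->B->R'->H->plug->E
Char 4 ('F'): step: R->0, L->1 (L advanced); F->plug->F->R->C->L->F->refl->C->L'->H->R'->A->plug->A
Char 5 ('F'): step: R->1, L=1; F->plug->F->R->H->L->C->refl->F->L'->C->R'->G->plug->G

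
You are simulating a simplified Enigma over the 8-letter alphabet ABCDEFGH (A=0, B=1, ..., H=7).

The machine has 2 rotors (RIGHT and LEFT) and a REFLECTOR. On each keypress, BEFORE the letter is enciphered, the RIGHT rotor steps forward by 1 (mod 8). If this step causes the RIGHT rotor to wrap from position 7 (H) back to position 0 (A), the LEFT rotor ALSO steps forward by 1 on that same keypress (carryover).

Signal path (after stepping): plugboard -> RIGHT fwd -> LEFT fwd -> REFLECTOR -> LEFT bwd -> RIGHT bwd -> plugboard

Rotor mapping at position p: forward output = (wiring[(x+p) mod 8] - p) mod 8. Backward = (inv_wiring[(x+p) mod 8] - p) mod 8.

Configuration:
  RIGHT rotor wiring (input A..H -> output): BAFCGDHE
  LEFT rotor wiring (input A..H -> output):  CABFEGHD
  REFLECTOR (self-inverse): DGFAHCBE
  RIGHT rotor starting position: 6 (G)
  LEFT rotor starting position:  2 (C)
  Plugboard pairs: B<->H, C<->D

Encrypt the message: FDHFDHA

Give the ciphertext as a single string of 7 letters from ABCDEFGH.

Answer: AFEDFGF

Derivation:
Char 1 ('F'): step: R->7, L=2; F->plug->F->R->H->L->G->refl->B->L'->F->R'->A->plug->A
Char 2 ('D'): step: R->0, L->3 (L advanced); D->plug->C->R->F->L->H->refl->E->L'->D->R'->F->plug->F
Char 3 ('H'): step: R->1, L=3; H->plug->B->R->E->L->A->refl->D->L'->C->R'->E->plug->E
Char 4 ('F'): step: R->2, L=3; F->plug->F->R->C->L->D->refl->A->L'->E->R'->C->plug->D
Char 5 ('D'): step: R->3, L=3; D->plug->C->R->A->L->C->refl->F->L'->G->R'->F->plug->F
Char 6 ('H'): step: R->4, L=3; H->plug->B->R->H->L->G->refl->B->L'->B->R'->G->plug->G
Char 7 ('A'): step: R->5, L=3; A->plug->A->R->G->L->F->refl->C->L'->A->R'->F->plug->F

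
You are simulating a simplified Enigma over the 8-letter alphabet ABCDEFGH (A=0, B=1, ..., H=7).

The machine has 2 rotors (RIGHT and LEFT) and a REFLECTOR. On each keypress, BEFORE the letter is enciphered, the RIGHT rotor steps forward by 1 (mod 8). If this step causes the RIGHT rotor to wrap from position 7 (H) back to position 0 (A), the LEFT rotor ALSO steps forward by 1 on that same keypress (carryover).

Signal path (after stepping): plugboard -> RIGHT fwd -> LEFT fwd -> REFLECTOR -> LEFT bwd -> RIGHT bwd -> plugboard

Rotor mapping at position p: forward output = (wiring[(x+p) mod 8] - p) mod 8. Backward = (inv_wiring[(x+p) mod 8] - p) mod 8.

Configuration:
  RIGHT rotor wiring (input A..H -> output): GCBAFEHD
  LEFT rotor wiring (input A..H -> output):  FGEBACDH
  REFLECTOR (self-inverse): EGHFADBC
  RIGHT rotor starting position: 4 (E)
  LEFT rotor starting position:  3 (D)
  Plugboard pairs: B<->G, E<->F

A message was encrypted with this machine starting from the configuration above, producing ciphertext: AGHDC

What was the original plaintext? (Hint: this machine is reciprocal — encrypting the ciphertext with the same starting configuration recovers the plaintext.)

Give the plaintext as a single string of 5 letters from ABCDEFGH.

Char 1 ('A'): step: R->5, L=3; A->plug->A->R->H->L->B->refl->G->L'->A->R'->H->plug->H
Char 2 ('G'): step: R->6, L=3; G->plug->B->R->F->L->C->refl->H->L'->C->R'->F->plug->E
Char 3 ('H'): step: R->7, L=3; H->plug->H->R->A->L->G->refl->B->L'->H->R'->B->plug->G
Char 4 ('D'): step: R->0, L->4 (L advanced); D->plug->D->R->A->L->E->refl->A->L'->G->R'->A->plug->A
Char 5 ('C'): step: R->1, L=4; C->plug->C->R->H->L->F->refl->D->L'->D->R'->E->plug->F

Answer: HEGAF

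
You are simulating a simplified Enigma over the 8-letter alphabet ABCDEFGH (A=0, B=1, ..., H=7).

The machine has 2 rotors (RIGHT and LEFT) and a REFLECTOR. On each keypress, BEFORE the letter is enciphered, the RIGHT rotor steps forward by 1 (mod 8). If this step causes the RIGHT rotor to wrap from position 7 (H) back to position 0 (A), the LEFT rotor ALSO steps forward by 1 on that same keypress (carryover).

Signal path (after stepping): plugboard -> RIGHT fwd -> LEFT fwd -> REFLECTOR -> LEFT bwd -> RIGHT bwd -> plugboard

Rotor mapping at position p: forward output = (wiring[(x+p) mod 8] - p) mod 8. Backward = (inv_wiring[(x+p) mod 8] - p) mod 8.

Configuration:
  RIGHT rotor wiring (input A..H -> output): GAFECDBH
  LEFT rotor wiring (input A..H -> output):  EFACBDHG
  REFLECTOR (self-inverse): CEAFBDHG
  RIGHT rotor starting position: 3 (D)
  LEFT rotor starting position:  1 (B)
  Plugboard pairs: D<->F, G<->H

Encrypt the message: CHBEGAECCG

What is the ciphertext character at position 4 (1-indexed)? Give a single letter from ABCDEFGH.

Char 1 ('C'): step: R->4, L=1; C->plug->C->R->F->L->G->refl->H->L'->B->R'->G->plug->H
Char 2 ('H'): step: R->5, L=1; H->plug->G->R->H->L->D->refl->F->L'->G->R'->A->plug->A
Char 3 ('B'): step: R->6, L=1; B->plug->B->R->B->L->H->refl->G->L'->F->R'->H->plug->G
Char 4 ('E'): step: R->7, L=1; E->plug->E->R->F->L->G->refl->H->L'->B->R'->C->plug->C

C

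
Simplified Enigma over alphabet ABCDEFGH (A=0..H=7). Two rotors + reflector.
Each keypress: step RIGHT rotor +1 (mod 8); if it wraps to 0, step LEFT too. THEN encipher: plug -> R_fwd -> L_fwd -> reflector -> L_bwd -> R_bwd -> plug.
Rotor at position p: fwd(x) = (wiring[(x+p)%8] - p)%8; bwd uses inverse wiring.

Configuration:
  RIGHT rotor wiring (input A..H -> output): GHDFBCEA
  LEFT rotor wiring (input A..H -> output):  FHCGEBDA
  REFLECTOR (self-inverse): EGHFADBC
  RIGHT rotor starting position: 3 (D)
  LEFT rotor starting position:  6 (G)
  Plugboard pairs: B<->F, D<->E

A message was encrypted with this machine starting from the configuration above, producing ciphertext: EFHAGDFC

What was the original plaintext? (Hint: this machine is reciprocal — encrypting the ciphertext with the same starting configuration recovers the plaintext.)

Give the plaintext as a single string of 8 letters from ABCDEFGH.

Answer: AGDBAEHA

Derivation:
Char 1 ('E'): step: R->4, L=6; E->plug->D->R->E->L->E->refl->A->L'->F->R'->A->plug->A
Char 2 ('F'): step: R->5, L=6; F->plug->B->R->H->L->D->refl->F->L'->A->R'->G->plug->G
Char 3 ('H'): step: R->6, L=6; H->plug->H->R->E->L->E->refl->A->L'->F->R'->E->plug->D
Char 4 ('A'): step: R->7, L=6; A->plug->A->R->B->L->C->refl->H->L'->C->R'->F->plug->B
Char 5 ('G'): step: R->0, L->7 (L advanced); G->plug->G->R->E->L->H->refl->C->L'->G->R'->A->plug->A
Char 6 ('D'): step: R->1, L=7; D->plug->E->R->B->L->G->refl->B->L'->A->R'->D->plug->E
Char 7 ('F'): step: R->2, L=7; F->plug->B->R->D->L->D->refl->F->L'->F->R'->H->plug->H
Char 8 ('C'): step: R->3, L=7; C->plug->C->R->H->L->E->refl->A->L'->C->R'->A->plug->A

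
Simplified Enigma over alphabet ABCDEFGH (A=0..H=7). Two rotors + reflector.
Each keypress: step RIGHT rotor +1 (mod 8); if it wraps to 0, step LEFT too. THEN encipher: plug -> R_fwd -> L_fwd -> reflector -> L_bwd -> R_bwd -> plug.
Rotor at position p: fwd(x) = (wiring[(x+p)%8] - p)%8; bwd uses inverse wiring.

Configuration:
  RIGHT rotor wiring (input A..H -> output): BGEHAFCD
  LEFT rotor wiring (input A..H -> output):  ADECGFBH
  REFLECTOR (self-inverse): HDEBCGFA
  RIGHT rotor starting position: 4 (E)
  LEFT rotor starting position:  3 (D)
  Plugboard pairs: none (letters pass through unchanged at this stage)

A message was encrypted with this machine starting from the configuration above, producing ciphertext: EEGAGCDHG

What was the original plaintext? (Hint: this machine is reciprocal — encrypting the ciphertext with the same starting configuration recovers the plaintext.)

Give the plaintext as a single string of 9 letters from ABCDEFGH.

Answer: FDEHDBCBF

Derivation:
Char 1 ('E'): step: R->5, L=3; E->plug->E->R->B->L->D->refl->B->L'->H->R'->F->plug->F
Char 2 ('E'): step: R->6, L=3; E->plug->E->R->G->L->A->refl->H->L'->A->R'->D->plug->D
Char 3 ('G'): step: R->7, L=3; G->plug->G->R->G->L->A->refl->H->L'->A->R'->E->plug->E
Char 4 ('A'): step: R->0, L->4 (L advanced); A->plug->A->R->B->L->B->refl->D->L'->D->R'->H->plug->H
Char 5 ('G'): step: R->1, L=4; G->plug->G->R->C->L->F->refl->G->L'->H->R'->D->plug->D
Char 6 ('C'): step: R->2, L=4; C->plug->C->R->G->L->A->refl->H->L'->F->R'->B->plug->B
Char 7 ('D'): step: R->3, L=4; D->plug->D->R->H->L->G->refl->F->L'->C->R'->C->plug->C
Char 8 ('H'): step: R->4, L=4; H->plug->H->R->D->L->D->refl->B->L'->B->R'->B->plug->B
Char 9 ('G'): step: R->5, L=4; G->plug->G->R->C->L->F->refl->G->L'->H->R'->F->plug->F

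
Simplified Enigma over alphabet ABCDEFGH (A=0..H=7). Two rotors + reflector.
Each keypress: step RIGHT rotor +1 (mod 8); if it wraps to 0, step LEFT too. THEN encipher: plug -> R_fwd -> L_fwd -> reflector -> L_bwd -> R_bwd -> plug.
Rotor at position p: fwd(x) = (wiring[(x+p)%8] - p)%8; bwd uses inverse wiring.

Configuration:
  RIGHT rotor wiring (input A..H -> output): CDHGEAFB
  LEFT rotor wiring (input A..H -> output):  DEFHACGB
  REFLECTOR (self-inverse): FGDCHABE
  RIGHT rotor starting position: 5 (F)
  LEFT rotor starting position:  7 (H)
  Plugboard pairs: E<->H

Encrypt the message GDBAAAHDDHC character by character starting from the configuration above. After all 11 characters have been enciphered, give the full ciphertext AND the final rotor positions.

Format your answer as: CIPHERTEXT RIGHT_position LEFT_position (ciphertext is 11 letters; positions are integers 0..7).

Char 1 ('G'): step: R->6, L=7; G->plug->G->R->G->L->D->refl->C->L'->A->R'->F->plug->F
Char 2 ('D'): step: R->7, L=7; D->plug->D->R->A->L->C->refl->D->L'->G->R'->H->plug->E
Char 3 ('B'): step: R->0, L->0 (L advanced); B->plug->B->R->D->L->H->refl->E->L'->B->R'->H->plug->E
Char 4 ('A'): step: R->1, L=0; A->plug->A->R->C->L->F->refl->A->L'->E->R'->F->plug->F
Char 5 ('A'): step: R->2, L=0; A->plug->A->R->F->L->C->refl->D->L'->A->R'->G->plug->G
Char 6 ('A'): step: R->3, L=0; A->plug->A->R->D->L->H->refl->E->L'->B->R'->B->plug->B
Char 7 ('H'): step: R->4, L=0; H->plug->E->R->G->L->G->refl->B->L'->H->R'->F->plug->F
Char 8 ('D'): step: R->5, L=0; D->plug->D->R->F->L->C->refl->D->L'->A->R'->B->plug->B
Char 9 ('D'): step: R->6, L=0; D->plug->D->R->F->L->C->refl->D->L'->A->R'->F->plug->F
Char 10 ('H'): step: R->7, L=0; H->plug->E->R->H->L->B->refl->G->L'->G->R'->H->plug->E
Char 11 ('C'): step: R->0, L->1 (L advanced); C->plug->C->R->H->L->C->refl->D->L'->A->R'->F->plug->F
Final: ciphertext=FEEFGBFBFEF, RIGHT=0, LEFT=1

Answer: FEEFGBFBFEF 0 1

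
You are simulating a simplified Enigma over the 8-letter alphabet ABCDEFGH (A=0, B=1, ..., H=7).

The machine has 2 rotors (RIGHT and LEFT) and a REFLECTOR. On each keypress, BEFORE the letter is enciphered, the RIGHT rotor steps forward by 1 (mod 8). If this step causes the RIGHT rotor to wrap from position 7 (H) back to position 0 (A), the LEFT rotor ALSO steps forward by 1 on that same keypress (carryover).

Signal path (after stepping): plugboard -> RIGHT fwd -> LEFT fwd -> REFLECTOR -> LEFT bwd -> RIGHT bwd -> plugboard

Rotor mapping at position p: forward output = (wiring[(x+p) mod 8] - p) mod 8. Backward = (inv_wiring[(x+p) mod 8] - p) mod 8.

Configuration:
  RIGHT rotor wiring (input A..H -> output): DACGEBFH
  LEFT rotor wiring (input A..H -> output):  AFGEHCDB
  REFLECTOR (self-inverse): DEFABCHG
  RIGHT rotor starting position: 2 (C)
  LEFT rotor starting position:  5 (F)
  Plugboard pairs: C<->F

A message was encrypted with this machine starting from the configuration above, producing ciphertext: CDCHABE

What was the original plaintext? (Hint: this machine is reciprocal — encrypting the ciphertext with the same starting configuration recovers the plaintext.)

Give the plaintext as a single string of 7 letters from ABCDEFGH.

Answer: HCFEEFH

Derivation:
Char 1 ('C'): step: R->3, L=5; C->plug->F->R->A->L->F->refl->C->L'->H->R'->H->plug->H
Char 2 ('D'): step: R->4, L=5; D->plug->D->R->D->L->D->refl->A->L'->E->R'->F->plug->C
Char 3 ('C'): step: R->5, L=5; C->plug->F->R->F->L->B->refl->E->L'->C->R'->C->plug->F
Char 4 ('H'): step: R->6, L=5; H->plug->H->R->D->L->D->refl->A->L'->E->R'->E->plug->E
Char 5 ('A'): step: R->7, L=5; A->plug->A->R->A->L->F->refl->C->L'->H->R'->E->plug->E
Char 6 ('B'): step: R->0, L->6 (L advanced); B->plug->B->R->A->L->F->refl->C->L'->C->R'->C->plug->F
Char 7 ('E'): step: R->1, L=6; E->plug->E->R->A->L->F->refl->C->L'->C->R'->H->plug->H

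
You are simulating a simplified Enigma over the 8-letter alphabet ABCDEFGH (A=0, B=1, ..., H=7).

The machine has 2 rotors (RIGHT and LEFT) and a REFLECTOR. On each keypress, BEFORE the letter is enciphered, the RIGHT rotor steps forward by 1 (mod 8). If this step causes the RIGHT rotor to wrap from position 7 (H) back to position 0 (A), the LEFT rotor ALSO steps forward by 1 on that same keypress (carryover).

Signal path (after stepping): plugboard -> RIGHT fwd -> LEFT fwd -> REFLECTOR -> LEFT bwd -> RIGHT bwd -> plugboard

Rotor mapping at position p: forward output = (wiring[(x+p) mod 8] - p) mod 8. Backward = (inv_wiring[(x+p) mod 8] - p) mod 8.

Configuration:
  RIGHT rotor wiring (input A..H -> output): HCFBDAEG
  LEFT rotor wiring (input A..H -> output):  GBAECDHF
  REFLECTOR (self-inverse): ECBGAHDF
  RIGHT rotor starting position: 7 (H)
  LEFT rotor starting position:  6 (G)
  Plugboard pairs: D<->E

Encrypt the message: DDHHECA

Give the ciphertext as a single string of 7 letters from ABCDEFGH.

Char 1 ('D'): step: R->0, L->7 (L advanced); D->plug->E->R->D->L->B->refl->C->L'->C->R'->B->plug->B
Char 2 ('D'): step: R->1, L=7; D->plug->E->R->H->L->A->refl->E->L'->G->R'->H->plug->H
Char 3 ('H'): step: R->2, L=7; H->plug->H->R->A->L->G->refl->D->L'->F->R'->G->plug->G
Char 4 ('H'): step: R->3, L=7; H->plug->H->R->C->L->C->refl->B->L'->D->R'->E->plug->D
Char 5 ('E'): step: R->4, L=7; E->plug->D->R->C->L->C->refl->B->L'->D->R'->E->plug->D
Char 6 ('C'): step: R->5, L=7; C->plug->C->R->B->L->H->refl->F->L'->E->R'->G->plug->G
Char 7 ('A'): step: R->6, L=7; A->plug->A->R->G->L->E->refl->A->L'->H->R'->E->plug->D

Answer: BHGDDGD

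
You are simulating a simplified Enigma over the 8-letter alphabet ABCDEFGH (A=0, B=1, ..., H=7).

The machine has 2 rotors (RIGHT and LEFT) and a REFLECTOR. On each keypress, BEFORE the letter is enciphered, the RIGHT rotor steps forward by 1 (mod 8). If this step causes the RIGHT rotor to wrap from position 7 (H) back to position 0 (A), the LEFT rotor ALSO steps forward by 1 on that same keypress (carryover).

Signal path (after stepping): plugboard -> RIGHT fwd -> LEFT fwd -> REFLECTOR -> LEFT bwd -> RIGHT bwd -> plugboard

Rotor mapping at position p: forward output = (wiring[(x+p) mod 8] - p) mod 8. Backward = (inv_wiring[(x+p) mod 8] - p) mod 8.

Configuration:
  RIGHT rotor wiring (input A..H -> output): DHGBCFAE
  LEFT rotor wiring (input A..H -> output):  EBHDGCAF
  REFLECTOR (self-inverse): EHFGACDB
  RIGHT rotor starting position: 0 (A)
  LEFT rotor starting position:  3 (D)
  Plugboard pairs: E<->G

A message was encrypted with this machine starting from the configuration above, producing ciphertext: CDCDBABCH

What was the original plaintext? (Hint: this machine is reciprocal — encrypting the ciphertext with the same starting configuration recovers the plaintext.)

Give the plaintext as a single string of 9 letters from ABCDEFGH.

Answer: FADGECFDG

Derivation:
Char 1 ('C'): step: R->1, L=3; C->plug->C->R->A->L->A->refl->E->L'->H->R'->F->plug->F
Char 2 ('D'): step: R->2, L=3; D->plug->D->R->D->L->F->refl->C->L'->E->R'->A->plug->A
Char 3 ('C'): step: R->3, L=3; C->plug->C->R->C->L->H->refl->B->L'->F->R'->D->plug->D
Char 4 ('D'): step: R->4, L=3; D->plug->D->R->A->L->A->refl->E->L'->H->R'->E->plug->G
Char 5 ('B'): step: R->5, L=3; B->plug->B->R->D->L->F->refl->C->L'->E->R'->G->plug->E
Char 6 ('A'): step: R->6, L=3; A->plug->A->R->C->L->H->refl->B->L'->F->R'->C->plug->C
Char 7 ('B'): step: R->7, L=3; B->plug->B->R->E->L->C->refl->F->L'->D->R'->F->plug->F
Char 8 ('C'): step: R->0, L->4 (L advanced); C->plug->C->R->G->L->D->refl->G->L'->B->R'->D->plug->D
Char 9 ('H'): step: R->1, L=4; H->plug->H->R->C->L->E->refl->A->L'->E->R'->E->plug->G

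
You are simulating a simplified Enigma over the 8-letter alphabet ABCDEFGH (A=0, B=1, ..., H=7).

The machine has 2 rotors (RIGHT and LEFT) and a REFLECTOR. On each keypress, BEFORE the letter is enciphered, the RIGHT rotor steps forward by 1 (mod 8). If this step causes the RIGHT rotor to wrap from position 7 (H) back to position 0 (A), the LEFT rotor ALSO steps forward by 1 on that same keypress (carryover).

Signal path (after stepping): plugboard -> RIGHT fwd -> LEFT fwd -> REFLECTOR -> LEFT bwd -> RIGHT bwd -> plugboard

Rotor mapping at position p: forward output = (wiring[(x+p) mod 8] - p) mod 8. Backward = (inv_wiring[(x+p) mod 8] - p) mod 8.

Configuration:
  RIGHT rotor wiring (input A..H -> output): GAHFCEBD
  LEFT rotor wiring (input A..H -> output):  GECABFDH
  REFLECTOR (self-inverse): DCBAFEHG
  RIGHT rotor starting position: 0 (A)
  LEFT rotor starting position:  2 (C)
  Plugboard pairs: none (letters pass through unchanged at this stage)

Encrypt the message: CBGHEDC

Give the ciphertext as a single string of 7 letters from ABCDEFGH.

Char 1 ('C'): step: R->1, L=2; C->plug->C->R->E->L->B->refl->C->L'->H->R'->A->plug->A
Char 2 ('B'): step: R->2, L=2; B->plug->B->R->D->L->D->refl->A->L'->A->R'->C->plug->C
Char 3 ('G'): step: R->3, L=2; G->plug->G->R->F->L->F->refl->E->L'->G->R'->D->plug->D
Char 4 ('H'): step: R->4, L=2; H->plug->H->R->B->L->G->refl->H->L'->C->R'->E->plug->E
Char 5 ('E'): step: R->5, L=2; E->plug->E->R->D->L->D->refl->A->L'->A->R'->G->plug->G
Char 6 ('D'): step: R->6, L=2; D->plug->D->R->C->L->H->refl->G->L'->B->R'->E->plug->E
Char 7 ('C'): step: R->7, L=2; C->plug->C->R->B->L->G->refl->H->L'->C->R'->H->plug->H

Answer: ACDEGEH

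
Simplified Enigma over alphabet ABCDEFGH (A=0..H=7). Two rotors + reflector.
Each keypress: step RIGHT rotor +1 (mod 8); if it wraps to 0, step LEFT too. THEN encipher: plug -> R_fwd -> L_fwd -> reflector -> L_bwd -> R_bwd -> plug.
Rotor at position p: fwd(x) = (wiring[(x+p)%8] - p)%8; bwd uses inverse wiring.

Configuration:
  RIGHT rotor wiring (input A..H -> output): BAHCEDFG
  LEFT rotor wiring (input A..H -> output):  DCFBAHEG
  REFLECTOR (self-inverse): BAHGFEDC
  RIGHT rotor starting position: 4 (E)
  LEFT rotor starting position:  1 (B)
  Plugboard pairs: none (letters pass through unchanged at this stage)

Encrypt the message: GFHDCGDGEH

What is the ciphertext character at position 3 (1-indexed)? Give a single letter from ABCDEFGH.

Char 1 ('G'): step: R->5, L=1; G->plug->G->R->F->L->D->refl->G->L'->E->R'->D->plug->D
Char 2 ('F'): step: R->6, L=1; F->plug->F->R->E->L->G->refl->D->L'->F->R'->H->plug->H
Char 3 ('H'): step: R->7, L=1; H->plug->H->R->G->L->F->refl->E->L'->B->R'->C->plug->C

C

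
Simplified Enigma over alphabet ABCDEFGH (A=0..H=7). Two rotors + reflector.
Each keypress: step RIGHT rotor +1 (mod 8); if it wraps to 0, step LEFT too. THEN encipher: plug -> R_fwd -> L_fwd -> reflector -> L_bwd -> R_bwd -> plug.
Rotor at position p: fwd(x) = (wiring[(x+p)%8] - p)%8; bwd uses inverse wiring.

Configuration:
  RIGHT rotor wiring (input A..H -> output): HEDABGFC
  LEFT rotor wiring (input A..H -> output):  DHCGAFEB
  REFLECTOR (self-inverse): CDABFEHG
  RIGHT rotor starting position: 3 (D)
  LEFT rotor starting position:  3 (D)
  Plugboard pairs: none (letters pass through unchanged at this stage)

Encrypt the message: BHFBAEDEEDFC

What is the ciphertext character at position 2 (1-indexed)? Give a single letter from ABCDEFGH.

Char 1 ('B'): step: R->4, L=3; B->plug->B->R->C->L->C->refl->A->L'->F->R'->A->plug->A
Char 2 ('H'): step: R->5, L=3; H->plug->H->R->E->L->G->refl->H->L'->H->R'->E->plug->E

E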